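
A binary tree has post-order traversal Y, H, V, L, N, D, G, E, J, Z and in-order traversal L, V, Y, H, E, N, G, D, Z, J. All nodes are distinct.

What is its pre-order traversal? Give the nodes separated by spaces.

The last element of post-order is the root; it splits in-order into left and right subtrees.
Root Z: left subtree has 8 nodes {L, V, Y, H, E, N, G, D}, right has 1 {J}.
  Root E: left subtree has 4 nodes {L, V, Y, H}, right has 3 {N, G, D}.
    Root L: left subtree has 0 nodes { }, right has 3 {V, Y, H}.
      Root V: left subtree has 0 nodes { }, right has 2 {Y, H}.
        Root H: left subtree has 1 node {Y}, right has 0 { }.
    Root G: left subtree has 1 node {N}, right has 1 {D}.

Z E L V H Y G N D J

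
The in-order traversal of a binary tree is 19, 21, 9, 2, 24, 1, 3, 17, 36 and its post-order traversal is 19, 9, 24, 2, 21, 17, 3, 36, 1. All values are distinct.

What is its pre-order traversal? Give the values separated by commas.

1, 21, 19, 2, 9, 24, 36, 3, 17

The last element of post-order is the root; it splits in-order into left and right subtrees.
Root 1: left subtree has 5 nodes {19, 21, 9, 2, 24}, right has 3 {3, 17, 36}.
  Root 21: left subtree has 1 node {19}, right has 3 {9, 2, 24}.
    Root 2: left subtree has 1 node {9}, right has 1 {24}.
  Root 36: left subtree has 2 nodes {3, 17}, right has 0 { }.
    Root 3: left subtree has 0 nodes { }, right has 1 {17}.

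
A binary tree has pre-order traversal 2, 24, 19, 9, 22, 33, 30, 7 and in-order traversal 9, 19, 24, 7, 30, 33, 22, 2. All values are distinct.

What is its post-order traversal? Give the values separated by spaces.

9 19 7 30 33 22 24 2

The first element of pre-order is the root; it splits in-order into left and right subtrees.
Root 2: left subtree has 7 nodes {9, 19, 24, 7, 30, 33, 22}, right has 0 { }.
  Root 24: left subtree has 2 nodes {9, 19}, right has 4 {7, 30, 33, 22}.
    Root 19: left subtree has 1 node {9}, right has 0 { }.
    Root 22: left subtree has 3 nodes {7, 30, 33}, right has 0 { }.
      Root 33: left subtree has 2 nodes {7, 30}, right has 0 { }.
        Root 30: left subtree has 1 node {7}, right has 0 { }.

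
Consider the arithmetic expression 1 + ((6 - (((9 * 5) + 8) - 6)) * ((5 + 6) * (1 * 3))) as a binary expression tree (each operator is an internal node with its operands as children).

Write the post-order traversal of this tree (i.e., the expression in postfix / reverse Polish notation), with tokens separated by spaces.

Post-order on an expression tree gives postfix notation: for each operator, emit left operand, right operand, then the operator.

1 6 9 5 * 8 + 6 - - 5 6 + 1 3 * * * +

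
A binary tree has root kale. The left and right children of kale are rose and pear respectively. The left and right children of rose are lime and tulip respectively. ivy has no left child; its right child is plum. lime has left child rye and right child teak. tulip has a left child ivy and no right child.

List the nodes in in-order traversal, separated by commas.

In-order visits the left subtree, then the node, then the right subtree.
At kale: go left to rose.
  At rose: go left to lime.
    At lime: go left to rye.
      rye is a leaf — visit rye.
    Visit lime.
    At lime: go right to teak.
      teak is a leaf — visit teak.
  Visit rose.
  At rose: go right to tulip.
    At tulip: go left to ivy.
      At ivy: no left child.
      Visit ivy.
      At ivy: go right to plum.
        plum is a leaf — visit plum.
    Visit tulip.
    At tulip: no right child.
Visit kale.
At kale: go right to pear.
  pear is a leaf — visit pear.

rye, lime, teak, rose, ivy, plum, tulip, kale, pear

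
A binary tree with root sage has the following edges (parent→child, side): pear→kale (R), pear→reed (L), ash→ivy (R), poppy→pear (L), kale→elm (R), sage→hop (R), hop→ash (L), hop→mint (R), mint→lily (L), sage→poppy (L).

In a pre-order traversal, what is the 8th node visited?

ash

Pre-order visits the node, then its left subtree, then its right subtree.
Visit sage.
At sage: go left to poppy.
  Visit poppy.
  At poppy: go left to pear.
    Visit pear.
    At pear: go left to reed.
      reed is a leaf — visit reed.
    At pear: go right to kale.
      Visit kale.
      At kale: no left child.
      At kale: go right to elm.
        elm is a leaf — visit elm.
  At poppy: no right child.
At sage: go right to hop.
  Visit hop.
  At hop: go left to ash.
    Visit ash.
    At ash: no left child.
    At ash: go right to ivy.
      ivy is a leaf — visit ivy.
  At hop: go right to mint.
    Visit mint.
    At mint: go left to lily.
      lily is a leaf — visit lily.
    At mint: no right child.
Full pre-order sequence: sage, poppy, pear, reed, kale, elm, hop, ash, ivy, mint, lily.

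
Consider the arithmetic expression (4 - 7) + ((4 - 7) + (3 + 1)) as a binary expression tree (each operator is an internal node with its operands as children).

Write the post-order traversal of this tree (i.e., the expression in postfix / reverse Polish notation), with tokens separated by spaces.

4 7 - 4 7 - 3 1 + + +

Post-order on an expression tree gives postfix notation: for each operator, emit left operand, right operand, then the operator.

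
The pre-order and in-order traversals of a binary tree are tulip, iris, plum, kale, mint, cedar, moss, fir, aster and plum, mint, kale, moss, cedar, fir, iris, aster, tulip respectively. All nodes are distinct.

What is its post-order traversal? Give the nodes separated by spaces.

mint moss fir cedar kale plum aster iris tulip

The first element of pre-order is the root; it splits in-order into left and right subtrees.
Root tulip: left subtree has 8 nodes {plum, mint, kale, moss, cedar, fir, iris, aster}, right has 0 { }.
  Root iris: left subtree has 6 nodes {plum, mint, kale, moss, cedar, fir}, right has 1 {aster}.
    Root plum: left subtree has 0 nodes { }, right has 5 {mint, kale, moss, cedar, fir}.
      Root kale: left subtree has 1 node {mint}, right has 3 {moss, cedar, fir}.
        Root cedar: left subtree has 1 node {moss}, right has 1 {fir}.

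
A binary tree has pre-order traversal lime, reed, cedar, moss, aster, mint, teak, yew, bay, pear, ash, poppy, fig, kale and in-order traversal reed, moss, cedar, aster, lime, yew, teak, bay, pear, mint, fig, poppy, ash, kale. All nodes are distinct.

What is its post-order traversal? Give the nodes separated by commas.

The first element of pre-order is the root; it splits in-order into left and right subtrees.
Root lime: left subtree has 4 nodes {reed, moss, cedar, aster}, right has 9 {yew, teak, bay, pear, mint, fig, poppy, ash, kale}.
  Root reed: left subtree has 0 nodes { }, right has 3 {moss, cedar, aster}.
    Root cedar: left subtree has 1 node {moss}, right has 1 {aster}.
  Root mint: left subtree has 4 nodes {yew, teak, bay, pear}, right has 4 {fig, poppy, ash, kale}.
    Root teak: left subtree has 1 node {yew}, right has 2 {bay, pear}.
      Root bay: left subtree has 0 nodes { }, right has 1 {pear}.
    Root ash: left subtree has 2 nodes {fig, poppy}, right has 1 {kale}.
      Root poppy: left subtree has 1 node {fig}, right has 0 { }.

moss, aster, cedar, reed, yew, pear, bay, teak, fig, poppy, kale, ash, mint, lime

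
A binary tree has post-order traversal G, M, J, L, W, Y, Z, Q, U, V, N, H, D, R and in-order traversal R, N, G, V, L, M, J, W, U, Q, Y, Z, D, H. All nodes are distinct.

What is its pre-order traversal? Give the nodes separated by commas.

The last element of post-order is the root; it splits in-order into left and right subtrees.
Root R: left subtree has 0 nodes { }, right has 13 {N, G, V, L, M, J, W, U, Q, Y, Z, D, H}.
  Root D: left subtree has 11 nodes {N, G, V, L, M, J, W, U, Q, Y, Z}, right has 1 {H}.
    Root N: left subtree has 0 nodes { }, right has 10 {G, V, L, M, J, W, U, Q, Y, Z}.
      Root V: left subtree has 1 node {G}, right has 8 {L, M, J, W, U, Q, Y, Z}.
        Root U: left subtree has 4 nodes {L, M, J, W}, right has 3 {Q, Y, Z}.
          Root W: left subtree has 3 nodes {L, M, J}, right has 0 { }.
            Root L: left subtree has 0 nodes { }, right has 2 {M, J}.
              Root J: left subtree has 1 node {M}, right has 0 { }.
          Root Q: left subtree has 0 nodes { }, right has 2 {Y, Z}.
            Root Z: left subtree has 1 node {Y}, right has 0 { }.

R, D, N, V, G, U, W, L, J, M, Q, Z, Y, H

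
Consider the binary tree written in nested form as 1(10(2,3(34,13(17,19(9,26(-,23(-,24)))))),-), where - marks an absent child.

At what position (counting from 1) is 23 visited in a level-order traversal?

11

Level-order visits nodes level by level from the root, left to right within each level.
Level 0: 1
Level 1: 10
Level 2: 2, 3
Level 3: 34, 13
Level 4: 17, 19
Level 5: 9, 26
Level 6: 23
Level 7: 24
Full level-order sequence: 1, 10, 2, 3, 34, 13, 17, 19, 9, 26, 23, 24.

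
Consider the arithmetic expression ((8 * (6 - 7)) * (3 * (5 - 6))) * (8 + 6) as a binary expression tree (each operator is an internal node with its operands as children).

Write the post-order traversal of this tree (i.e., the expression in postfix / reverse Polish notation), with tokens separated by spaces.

Post-order on an expression tree gives postfix notation: for each operator, emit left operand, right operand, then the operator.

8 6 7 - * 3 5 6 - * * 8 6 + *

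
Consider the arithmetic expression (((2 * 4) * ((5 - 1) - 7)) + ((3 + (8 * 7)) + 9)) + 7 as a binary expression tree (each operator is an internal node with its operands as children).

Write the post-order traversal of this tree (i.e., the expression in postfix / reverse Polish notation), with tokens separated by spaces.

2 4 * 5 1 - 7 - * 3 8 7 * + 9 + + 7 +

Post-order on an expression tree gives postfix notation: for each operator, emit left operand, right operand, then the operator.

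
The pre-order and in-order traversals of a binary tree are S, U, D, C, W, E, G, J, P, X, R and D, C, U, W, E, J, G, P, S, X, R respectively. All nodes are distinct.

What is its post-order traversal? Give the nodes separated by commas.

The first element of pre-order is the root; it splits in-order into left and right subtrees.
Root S: left subtree has 8 nodes {D, C, U, W, E, J, G, P}, right has 2 {X, R}.
  Root U: left subtree has 2 nodes {D, C}, right has 5 {W, E, J, G, P}.
    Root D: left subtree has 0 nodes { }, right has 1 {C}.
    Root W: left subtree has 0 nodes { }, right has 4 {E, J, G, P}.
      Root E: left subtree has 0 nodes { }, right has 3 {J, G, P}.
        Root G: left subtree has 1 node {J}, right has 1 {P}.
  Root X: left subtree has 0 nodes { }, right has 1 {R}.

C, D, J, P, G, E, W, U, R, X, S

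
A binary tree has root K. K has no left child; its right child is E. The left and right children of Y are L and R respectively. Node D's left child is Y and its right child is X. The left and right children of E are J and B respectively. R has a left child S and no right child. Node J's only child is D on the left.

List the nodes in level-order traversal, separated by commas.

Level-order visits nodes level by level from the root, left to right within each level.
Level 0: K
Level 1: E
Level 2: J, B
Level 3: D
Level 4: Y, X
Level 5: L, R
Level 6: S

K, E, J, B, D, Y, X, L, R, S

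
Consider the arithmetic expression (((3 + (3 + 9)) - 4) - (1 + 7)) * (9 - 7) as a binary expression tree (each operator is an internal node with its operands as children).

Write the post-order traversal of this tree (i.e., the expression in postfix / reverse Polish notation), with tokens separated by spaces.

3 3 9 + + 4 - 1 7 + - 9 7 - *

Post-order on an expression tree gives postfix notation: for each operator, emit left operand, right operand, then the operator.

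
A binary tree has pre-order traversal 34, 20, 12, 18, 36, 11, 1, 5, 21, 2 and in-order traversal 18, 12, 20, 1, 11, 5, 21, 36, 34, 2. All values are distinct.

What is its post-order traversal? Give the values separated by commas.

18, 12, 1, 21, 5, 11, 36, 20, 2, 34

The first element of pre-order is the root; it splits in-order into left and right subtrees.
Root 34: left subtree has 8 nodes {18, 12, 20, 1, 11, 5, 21, 36}, right has 1 {2}.
  Root 20: left subtree has 2 nodes {18, 12}, right has 5 {1, 11, 5, 21, 36}.
    Root 12: left subtree has 1 node {18}, right has 0 { }.
    Root 36: left subtree has 4 nodes {1, 11, 5, 21}, right has 0 { }.
      Root 11: left subtree has 1 node {1}, right has 2 {5, 21}.
        Root 5: left subtree has 0 nodes { }, right has 1 {21}.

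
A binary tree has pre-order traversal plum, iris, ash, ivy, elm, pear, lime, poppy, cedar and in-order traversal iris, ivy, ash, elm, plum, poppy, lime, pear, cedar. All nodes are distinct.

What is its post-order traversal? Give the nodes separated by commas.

The first element of pre-order is the root; it splits in-order into left and right subtrees.
Root plum: left subtree has 4 nodes {iris, ivy, ash, elm}, right has 4 {poppy, lime, pear, cedar}.
  Root iris: left subtree has 0 nodes { }, right has 3 {ivy, ash, elm}.
    Root ash: left subtree has 1 node {ivy}, right has 1 {elm}.
  Root pear: left subtree has 2 nodes {poppy, lime}, right has 1 {cedar}.
    Root lime: left subtree has 1 node {poppy}, right has 0 { }.

ivy, elm, ash, iris, poppy, lime, cedar, pear, plum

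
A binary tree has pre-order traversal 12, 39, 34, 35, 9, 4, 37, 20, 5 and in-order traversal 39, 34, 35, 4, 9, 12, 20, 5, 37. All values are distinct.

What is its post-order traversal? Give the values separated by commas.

4, 9, 35, 34, 39, 5, 20, 37, 12

The first element of pre-order is the root; it splits in-order into left and right subtrees.
Root 12: left subtree has 5 nodes {39, 34, 35, 4, 9}, right has 3 {20, 5, 37}.
  Root 39: left subtree has 0 nodes { }, right has 4 {34, 35, 4, 9}.
    Root 34: left subtree has 0 nodes { }, right has 3 {35, 4, 9}.
      Root 35: left subtree has 0 nodes { }, right has 2 {4, 9}.
        Root 9: left subtree has 1 node {4}, right has 0 { }.
  Root 37: left subtree has 2 nodes {20, 5}, right has 0 { }.
    Root 20: left subtree has 0 nodes { }, right has 1 {5}.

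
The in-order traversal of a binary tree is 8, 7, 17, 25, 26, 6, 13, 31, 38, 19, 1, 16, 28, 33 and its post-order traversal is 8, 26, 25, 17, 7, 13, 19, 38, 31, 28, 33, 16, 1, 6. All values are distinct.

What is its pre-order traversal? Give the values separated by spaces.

6 7 8 17 25 26 1 31 13 38 19 16 33 28

The last element of post-order is the root; it splits in-order into left and right subtrees.
Root 6: left subtree has 5 nodes {8, 7, 17, 25, 26}, right has 8 {13, 31, 38, 19, 1, 16, 28, 33}.
  Root 7: left subtree has 1 node {8}, right has 3 {17, 25, 26}.
    Root 17: left subtree has 0 nodes { }, right has 2 {25, 26}.
      Root 25: left subtree has 0 nodes { }, right has 1 {26}.
  Root 1: left subtree has 4 nodes {13, 31, 38, 19}, right has 3 {16, 28, 33}.
    Root 31: left subtree has 1 node {13}, right has 2 {38, 19}.
      Root 38: left subtree has 0 nodes { }, right has 1 {19}.
    Root 16: left subtree has 0 nodes { }, right has 2 {28, 33}.
      Root 33: left subtree has 1 node {28}, right has 0 { }.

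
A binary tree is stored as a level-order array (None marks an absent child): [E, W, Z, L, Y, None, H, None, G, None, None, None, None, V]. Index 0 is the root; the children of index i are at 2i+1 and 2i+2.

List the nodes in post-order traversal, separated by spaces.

Post-order visits the left subtree, then the right subtree, then the node.
At E: go left to W.
  At W: go left to L.
    At L: no left child.
    At L: go right to G.
      G is a leaf — visit G.
    Visit L.
  At W: go right to Y.
    Y is a leaf — visit Y.
  Visit W.
At E: go right to Z.
  At Z: no left child.
  At Z: go right to H.
    At H: go left to V.
      V is a leaf — visit V.
    At H: no right child.
    Visit H.
  Visit Z.
Visit E.

G L Y W V H Z E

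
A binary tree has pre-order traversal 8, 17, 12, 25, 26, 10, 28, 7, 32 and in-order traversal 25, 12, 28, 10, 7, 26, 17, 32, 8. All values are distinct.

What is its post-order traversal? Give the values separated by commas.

The first element of pre-order is the root; it splits in-order into left and right subtrees.
Root 8: left subtree has 8 nodes {25, 12, 28, 10, 7, 26, 17, 32}, right has 0 { }.
  Root 17: left subtree has 6 nodes {25, 12, 28, 10, 7, 26}, right has 1 {32}.
    Root 12: left subtree has 1 node {25}, right has 4 {28, 10, 7, 26}.
      Root 26: left subtree has 3 nodes {28, 10, 7}, right has 0 { }.
        Root 10: left subtree has 1 node {28}, right has 1 {7}.

25, 28, 7, 10, 26, 12, 32, 17, 8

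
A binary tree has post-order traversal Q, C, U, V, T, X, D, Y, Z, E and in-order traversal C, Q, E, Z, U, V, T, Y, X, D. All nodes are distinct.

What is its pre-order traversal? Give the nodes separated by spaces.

E C Q Z Y T V U D X

The last element of post-order is the root; it splits in-order into left and right subtrees.
Root E: left subtree has 2 nodes {C, Q}, right has 7 {Z, U, V, T, Y, X, D}.
  Root C: left subtree has 0 nodes { }, right has 1 {Q}.
  Root Z: left subtree has 0 nodes { }, right has 6 {U, V, T, Y, X, D}.
    Root Y: left subtree has 3 nodes {U, V, T}, right has 2 {X, D}.
      Root T: left subtree has 2 nodes {U, V}, right has 0 { }.
        Root V: left subtree has 1 node {U}, right has 0 { }.
      Root D: left subtree has 1 node {X}, right has 0 { }.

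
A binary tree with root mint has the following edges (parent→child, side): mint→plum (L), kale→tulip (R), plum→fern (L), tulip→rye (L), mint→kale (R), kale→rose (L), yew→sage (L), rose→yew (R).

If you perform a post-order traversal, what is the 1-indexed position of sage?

Post-order visits the left subtree, then the right subtree, then the node.
At mint: go left to plum.
  At plum: go left to fern.
    fern is a leaf — visit fern.
  At plum: no right child.
  Visit plum.
At mint: go right to kale.
  At kale: go left to rose.
    At rose: no left child.
    At rose: go right to yew.
      At yew: go left to sage.
        sage is a leaf — visit sage.
      At yew: no right child.
      Visit yew.
    Visit rose.
  At kale: go right to tulip.
    At tulip: go left to rye.
      rye is a leaf — visit rye.
    At tulip: no right child.
    Visit tulip.
  Visit kale.
Visit mint.
Full post-order sequence: fern, plum, sage, yew, rose, rye, tulip, kale, mint.

3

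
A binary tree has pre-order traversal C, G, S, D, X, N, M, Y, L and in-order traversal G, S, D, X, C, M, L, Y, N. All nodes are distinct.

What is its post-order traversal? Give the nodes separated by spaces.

The first element of pre-order is the root; it splits in-order into left and right subtrees.
Root C: left subtree has 4 nodes {G, S, D, X}, right has 4 {M, L, Y, N}.
  Root G: left subtree has 0 nodes { }, right has 3 {S, D, X}.
    Root S: left subtree has 0 nodes { }, right has 2 {D, X}.
      Root D: left subtree has 0 nodes { }, right has 1 {X}.
  Root N: left subtree has 3 nodes {M, L, Y}, right has 0 { }.
    Root M: left subtree has 0 nodes { }, right has 2 {L, Y}.
      Root Y: left subtree has 1 node {L}, right has 0 { }.

X D S G L Y M N C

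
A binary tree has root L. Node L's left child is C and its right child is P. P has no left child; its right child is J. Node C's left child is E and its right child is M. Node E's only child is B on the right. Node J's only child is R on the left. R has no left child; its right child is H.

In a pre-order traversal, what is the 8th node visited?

Pre-order visits the node, then its left subtree, then its right subtree.
Visit L.
At L: go left to C.
  Visit C.
  At C: go left to E.
    Visit E.
    At E: no left child.
    At E: go right to B.
      B is a leaf — visit B.
  At C: go right to M.
    M is a leaf — visit M.
At L: go right to P.
  Visit P.
  At P: no left child.
  At P: go right to J.
    Visit J.
    At J: go left to R.
      Visit R.
      At R: no left child.
      At R: go right to H.
        H is a leaf — visit H.
    At J: no right child.
Full pre-order sequence: L, C, E, B, M, P, J, R, H.

R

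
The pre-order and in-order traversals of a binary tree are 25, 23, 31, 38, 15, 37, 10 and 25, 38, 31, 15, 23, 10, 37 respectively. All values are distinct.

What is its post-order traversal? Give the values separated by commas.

38, 15, 31, 10, 37, 23, 25

The first element of pre-order is the root; it splits in-order into left and right subtrees.
Root 25: left subtree has 0 nodes { }, right has 6 {38, 31, 15, 23, 10, 37}.
  Root 23: left subtree has 3 nodes {38, 31, 15}, right has 2 {10, 37}.
    Root 31: left subtree has 1 node {38}, right has 1 {15}.
    Root 37: left subtree has 1 node {10}, right has 0 { }.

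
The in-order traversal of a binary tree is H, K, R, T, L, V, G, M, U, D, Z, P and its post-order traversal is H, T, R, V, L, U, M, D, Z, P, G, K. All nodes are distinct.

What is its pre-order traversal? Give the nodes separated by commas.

K, H, G, L, R, T, V, P, Z, D, M, U

The last element of post-order is the root; it splits in-order into left and right subtrees.
Root K: left subtree has 1 node {H}, right has 10 {R, T, L, V, G, M, U, D, Z, P}.
  Root G: left subtree has 4 nodes {R, T, L, V}, right has 5 {M, U, D, Z, P}.
    Root L: left subtree has 2 nodes {R, T}, right has 1 {V}.
      Root R: left subtree has 0 nodes { }, right has 1 {T}.
    Root P: left subtree has 4 nodes {M, U, D, Z}, right has 0 { }.
      Root Z: left subtree has 3 nodes {M, U, D}, right has 0 { }.
        Root D: left subtree has 2 nodes {M, U}, right has 0 { }.
          Root M: left subtree has 0 nodes { }, right has 1 {U}.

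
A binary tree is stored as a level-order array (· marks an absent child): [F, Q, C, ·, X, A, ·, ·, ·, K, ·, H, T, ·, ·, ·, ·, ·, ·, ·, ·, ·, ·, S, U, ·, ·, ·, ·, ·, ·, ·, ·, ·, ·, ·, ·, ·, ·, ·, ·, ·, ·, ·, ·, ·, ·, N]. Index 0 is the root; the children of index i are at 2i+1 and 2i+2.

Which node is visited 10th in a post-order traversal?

C

Post-order visits the left subtree, then the right subtree, then the node.
At F: go left to Q.
  At Q: no left child.
  At Q: go right to X.
    At X: go left to K.
      K is a leaf — visit K.
    At X: no right child.
    Visit X.
  Visit Q.
At F: go right to C.
  At C: go left to A.
    At A: go left to H.
      At H: go left to S.
        At S: go left to N.
          N is a leaf — visit N.
        At S: no right child.
        Visit S.
      At H: go right to U.
        U is a leaf — visit U.
      Visit H.
    At A: go right to T.
      T is a leaf — visit T.
    Visit A.
  At C: no right child.
  Visit C.
Visit F.
Full post-order sequence: K, X, Q, N, S, U, H, T, A, C, F.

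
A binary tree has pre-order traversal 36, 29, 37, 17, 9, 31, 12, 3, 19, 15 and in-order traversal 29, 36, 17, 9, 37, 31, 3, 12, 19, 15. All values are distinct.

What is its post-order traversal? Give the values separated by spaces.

29 9 17 3 15 19 12 31 37 36

The first element of pre-order is the root; it splits in-order into left and right subtrees.
Root 36: left subtree has 1 node {29}, right has 8 {17, 9, 37, 31, 3, 12, 19, 15}.
  Root 37: left subtree has 2 nodes {17, 9}, right has 5 {31, 3, 12, 19, 15}.
    Root 17: left subtree has 0 nodes { }, right has 1 {9}.
    Root 31: left subtree has 0 nodes { }, right has 4 {3, 12, 19, 15}.
      Root 12: left subtree has 1 node {3}, right has 2 {19, 15}.
        Root 19: left subtree has 0 nodes { }, right has 1 {15}.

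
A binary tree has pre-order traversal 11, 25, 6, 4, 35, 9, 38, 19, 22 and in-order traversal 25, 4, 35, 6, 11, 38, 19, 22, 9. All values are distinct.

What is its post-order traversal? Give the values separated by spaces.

The first element of pre-order is the root; it splits in-order into left and right subtrees.
Root 11: left subtree has 4 nodes {25, 4, 35, 6}, right has 4 {38, 19, 22, 9}.
  Root 25: left subtree has 0 nodes { }, right has 3 {4, 35, 6}.
    Root 6: left subtree has 2 nodes {4, 35}, right has 0 { }.
      Root 4: left subtree has 0 nodes { }, right has 1 {35}.
  Root 9: left subtree has 3 nodes {38, 19, 22}, right has 0 { }.
    Root 38: left subtree has 0 nodes { }, right has 2 {19, 22}.
      Root 19: left subtree has 0 nodes { }, right has 1 {22}.

35 4 6 25 22 19 38 9 11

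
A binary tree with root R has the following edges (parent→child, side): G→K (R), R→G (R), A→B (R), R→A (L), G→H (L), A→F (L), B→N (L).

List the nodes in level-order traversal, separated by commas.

Level-order visits nodes level by level from the root, left to right within each level.
Level 0: R
Level 1: A, G
Level 2: F, B, H, K
Level 3: N

R, A, G, F, B, H, K, N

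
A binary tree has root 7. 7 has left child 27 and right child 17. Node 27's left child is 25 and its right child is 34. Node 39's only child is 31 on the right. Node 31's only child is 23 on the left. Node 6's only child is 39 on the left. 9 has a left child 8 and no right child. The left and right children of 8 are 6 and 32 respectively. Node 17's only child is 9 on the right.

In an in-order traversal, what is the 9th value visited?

In-order visits the left subtree, then the node, then the right subtree.
At 7: go left to 27.
  At 27: go left to 25.
    25 is a leaf — visit 25.
  Visit 27.
  At 27: go right to 34.
    34 is a leaf — visit 34.
Visit 7.
At 7: go right to 17.
  At 17: no left child.
  Visit 17.
  At 17: go right to 9.
    At 9: go left to 8.
      At 8: go left to 6.
        At 6: go left to 39.
          At 39: no left child.
          Visit 39.
          At 39: go right to 31.
            At 31: go left to 23.
              23 is a leaf — visit 23.
            Visit 31.
            At 31: no right child.
        Visit 6.
        At 6: no right child.
      Visit 8.
      At 8: go right to 32.
        32 is a leaf — visit 32.
    Visit 9.
    At 9: no right child.
Full in-order sequence: 25, 27, 34, 7, 17, 39, 23, 31, 6, 8, 32, 9.

6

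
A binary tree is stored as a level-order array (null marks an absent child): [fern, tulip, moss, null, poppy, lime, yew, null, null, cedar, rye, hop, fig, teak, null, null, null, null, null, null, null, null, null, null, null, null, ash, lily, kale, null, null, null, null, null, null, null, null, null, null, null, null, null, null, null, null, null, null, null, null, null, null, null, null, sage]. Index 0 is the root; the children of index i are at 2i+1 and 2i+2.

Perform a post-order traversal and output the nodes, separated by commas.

Post-order visits the left subtree, then the right subtree, then the node.
At fern: go left to tulip.
  At tulip: no left child.
  At tulip: go right to poppy.
    At poppy: go left to cedar.
      cedar is a leaf — visit cedar.
    At poppy: go right to rye.
      rye is a leaf — visit rye.
    Visit poppy.
  Visit tulip.
At fern: go right to moss.
  At moss: go left to lime.
    At lime: go left to hop.
      hop is a leaf — visit hop.
    At lime: go right to fig.
      At fig: no left child.
      At fig: go right to ash.
        At ash: go left to sage.
          sage is a leaf — visit sage.
        At ash: no right child.
        Visit ash.
      Visit fig.
    Visit lime.
  At moss: go right to yew.
    At yew: go left to teak.
      At teak: go left to lily.
        lily is a leaf — visit lily.
      At teak: go right to kale.
        kale is a leaf — visit kale.
      Visit teak.
    At yew: no right child.
    Visit yew.
  Visit moss.
Visit fern.

cedar, rye, poppy, tulip, hop, sage, ash, fig, lime, lily, kale, teak, yew, moss, fern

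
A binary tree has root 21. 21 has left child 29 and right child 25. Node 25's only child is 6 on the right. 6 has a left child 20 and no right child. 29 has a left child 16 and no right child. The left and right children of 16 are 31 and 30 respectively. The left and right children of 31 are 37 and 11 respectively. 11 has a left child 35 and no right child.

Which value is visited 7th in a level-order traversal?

30

Level-order visits nodes level by level from the root, left to right within each level.
Level 0: 21
Level 1: 29, 25
Level 2: 16, 6
Level 3: 31, 30, 20
Level 4: 37, 11
Level 5: 35
Full level-order sequence: 21, 29, 25, 16, 6, 31, 30, 20, 37, 11, 35.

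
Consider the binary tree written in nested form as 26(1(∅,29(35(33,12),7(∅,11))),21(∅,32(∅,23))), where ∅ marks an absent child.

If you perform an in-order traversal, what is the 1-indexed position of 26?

In-order visits the left subtree, then the node, then the right subtree.
At 26: go left to 1.
  At 1: no left child.
  Visit 1.
  At 1: go right to 29.
    At 29: go left to 35.
      At 35: go left to 33.
        33 is a leaf — visit 33.
      Visit 35.
      At 35: go right to 12.
        12 is a leaf — visit 12.
    Visit 29.
    At 29: go right to 7.
      At 7: no left child.
      Visit 7.
      At 7: go right to 11.
        11 is a leaf — visit 11.
Visit 26.
At 26: go right to 21.
  At 21: no left child.
  Visit 21.
  At 21: go right to 32.
    At 32: no left child.
    Visit 32.
    At 32: go right to 23.
      23 is a leaf — visit 23.
Full in-order sequence: 1, 33, 35, 12, 29, 7, 11, 26, 21, 32, 23.

8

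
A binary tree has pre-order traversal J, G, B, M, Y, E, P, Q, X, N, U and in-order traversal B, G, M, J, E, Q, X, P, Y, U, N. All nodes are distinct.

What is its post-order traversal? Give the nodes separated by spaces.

The first element of pre-order is the root; it splits in-order into left and right subtrees.
Root J: left subtree has 3 nodes {B, G, M}, right has 7 {E, Q, X, P, Y, U, N}.
  Root G: left subtree has 1 node {B}, right has 1 {M}.
  Root Y: left subtree has 4 nodes {E, Q, X, P}, right has 2 {U, N}.
    Root E: left subtree has 0 nodes { }, right has 3 {Q, X, P}.
      Root P: left subtree has 2 nodes {Q, X}, right has 0 { }.
        Root Q: left subtree has 0 nodes { }, right has 1 {X}.
    Root N: left subtree has 1 node {U}, right has 0 { }.

B M G X Q P E U N Y J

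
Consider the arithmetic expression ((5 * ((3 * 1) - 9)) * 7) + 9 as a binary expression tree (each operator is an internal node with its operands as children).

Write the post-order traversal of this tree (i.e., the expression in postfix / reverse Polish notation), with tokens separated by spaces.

Post-order on an expression tree gives postfix notation: for each operator, emit left operand, right operand, then the operator.

5 3 1 * 9 - * 7 * 9 +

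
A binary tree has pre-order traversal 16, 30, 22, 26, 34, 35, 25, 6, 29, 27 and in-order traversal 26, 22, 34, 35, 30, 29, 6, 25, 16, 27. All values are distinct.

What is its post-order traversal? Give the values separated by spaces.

26 35 34 22 29 6 25 30 27 16

The first element of pre-order is the root; it splits in-order into left and right subtrees.
Root 16: left subtree has 8 nodes {26, 22, 34, 35, 30, 29, 6, 25}, right has 1 {27}.
  Root 30: left subtree has 4 nodes {26, 22, 34, 35}, right has 3 {29, 6, 25}.
    Root 22: left subtree has 1 node {26}, right has 2 {34, 35}.
      Root 34: left subtree has 0 nodes { }, right has 1 {35}.
    Root 25: left subtree has 2 nodes {29, 6}, right has 0 { }.
      Root 6: left subtree has 1 node {29}, right has 0 { }.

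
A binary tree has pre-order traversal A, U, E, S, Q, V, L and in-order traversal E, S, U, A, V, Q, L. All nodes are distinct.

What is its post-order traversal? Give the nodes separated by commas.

S, E, U, V, L, Q, A

The first element of pre-order is the root; it splits in-order into left and right subtrees.
Root A: left subtree has 3 nodes {E, S, U}, right has 3 {V, Q, L}.
  Root U: left subtree has 2 nodes {E, S}, right has 0 { }.
    Root E: left subtree has 0 nodes { }, right has 1 {S}.
  Root Q: left subtree has 1 node {V}, right has 1 {L}.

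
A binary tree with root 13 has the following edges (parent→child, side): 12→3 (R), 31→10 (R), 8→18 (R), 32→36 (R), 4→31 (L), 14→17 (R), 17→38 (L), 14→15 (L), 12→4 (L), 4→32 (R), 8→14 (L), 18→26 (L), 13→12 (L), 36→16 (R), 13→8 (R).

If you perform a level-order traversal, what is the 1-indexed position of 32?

Level-order visits nodes level by level from the root, left to right within each level.
Level 0: 13
Level 1: 12, 8
Level 2: 4, 3, 14, 18
Level 3: 31, 32, 15, 17, 26
Level 4: 10, 36, 38
Level 5: 16
Full level-order sequence: 13, 12, 8, 4, 3, 14, 18, 31, 32, 15, 17, 26, 10, 36, 38, 16.

9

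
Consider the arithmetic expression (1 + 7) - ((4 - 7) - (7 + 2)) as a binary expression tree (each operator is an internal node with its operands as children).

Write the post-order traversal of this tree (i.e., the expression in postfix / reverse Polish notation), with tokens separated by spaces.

1 7 + 4 7 - 7 2 + - -

Post-order on an expression tree gives postfix notation: for each operator, emit left operand, right operand, then the operator.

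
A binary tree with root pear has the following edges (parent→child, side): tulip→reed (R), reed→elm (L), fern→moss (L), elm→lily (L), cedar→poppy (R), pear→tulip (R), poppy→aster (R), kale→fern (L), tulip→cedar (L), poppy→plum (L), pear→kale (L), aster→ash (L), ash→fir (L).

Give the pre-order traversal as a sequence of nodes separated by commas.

pear, kale, fern, moss, tulip, cedar, poppy, plum, aster, ash, fir, reed, elm, lily

Pre-order visits the node, then its left subtree, then its right subtree.
Visit pear.
At pear: go left to kale.
  Visit kale.
  At kale: go left to fern.
    Visit fern.
    At fern: go left to moss.
      moss is a leaf — visit moss.
    At fern: no right child.
  At kale: no right child.
At pear: go right to tulip.
  Visit tulip.
  At tulip: go left to cedar.
    Visit cedar.
    At cedar: no left child.
    At cedar: go right to poppy.
      Visit poppy.
      At poppy: go left to plum.
        plum is a leaf — visit plum.
      At poppy: go right to aster.
        Visit aster.
        At aster: go left to ash.
          Visit ash.
          At ash: go left to fir.
            fir is a leaf — visit fir.
          At ash: no right child.
        At aster: no right child.
  At tulip: go right to reed.
    Visit reed.
    At reed: go left to elm.
      Visit elm.
      At elm: go left to lily.
        lily is a leaf — visit lily.
      At elm: no right child.
    At reed: no right child.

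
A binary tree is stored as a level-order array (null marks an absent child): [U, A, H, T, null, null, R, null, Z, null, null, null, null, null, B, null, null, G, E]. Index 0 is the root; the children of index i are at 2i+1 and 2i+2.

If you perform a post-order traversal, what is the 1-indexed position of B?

Post-order visits the left subtree, then the right subtree, then the node.
At U: go left to A.
  At A: go left to T.
    At T: no left child.
    At T: go right to Z.
      At Z: go left to G.
        G is a leaf — visit G.
      At Z: go right to E.
        E is a leaf — visit E.
      Visit Z.
    Visit T.
  At A: no right child.
  Visit A.
At U: go right to H.
  At H: no left child.
  At H: go right to R.
    At R: no left child.
    At R: go right to B.
      B is a leaf — visit B.
    Visit R.
  Visit H.
Visit U.
Full post-order sequence: G, E, Z, T, A, B, R, H, U.

6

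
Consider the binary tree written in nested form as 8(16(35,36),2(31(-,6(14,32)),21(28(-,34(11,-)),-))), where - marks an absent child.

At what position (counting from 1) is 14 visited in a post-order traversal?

4

Post-order visits the left subtree, then the right subtree, then the node.
At 8: go left to 16.
  At 16: go left to 35.
    35 is a leaf — visit 35.
  At 16: go right to 36.
    36 is a leaf — visit 36.
  Visit 16.
At 8: go right to 2.
  At 2: go left to 31.
    At 31: no left child.
    At 31: go right to 6.
      At 6: go left to 14.
        14 is a leaf — visit 14.
      At 6: go right to 32.
        32 is a leaf — visit 32.
      Visit 6.
    Visit 31.
  At 2: go right to 21.
    At 21: go left to 28.
      At 28: no left child.
      At 28: go right to 34.
        At 34: go left to 11.
          11 is a leaf — visit 11.
        At 34: no right child.
        Visit 34.
      Visit 28.
    At 21: no right child.
    Visit 21.
  Visit 2.
Visit 8.
Full post-order sequence: 35, 36, 16, 14, 32, 6, 31, 11, 34, 28, 21, 2, 8.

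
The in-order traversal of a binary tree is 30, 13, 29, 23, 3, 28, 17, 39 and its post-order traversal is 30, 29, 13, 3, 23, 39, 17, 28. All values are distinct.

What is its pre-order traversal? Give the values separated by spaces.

28 23 13 30 29 3 17 39

The last element of post-order is the root; it splits in-order into left and right subtrees.
Root 28: left subtree has 5 nodes {30, 13, 29, 23, 3}, right has 2 {17, 39}.
  Root 23: left subtree has 3 nodes {30, 13, 29}, right has 1 {3}.
    Root 13: left subtree has 1 node {30}, right has 1 {29}.
  Root 17: left subtree has 0 nodes { }, right has 1 {39}.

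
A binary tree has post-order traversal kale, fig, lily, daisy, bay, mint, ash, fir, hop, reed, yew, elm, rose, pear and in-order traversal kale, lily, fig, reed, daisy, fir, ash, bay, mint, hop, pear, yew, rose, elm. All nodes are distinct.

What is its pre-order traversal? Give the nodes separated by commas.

pear, reed, lily, kale, fig, hop, fir, daisy, ash, mint, bay, rose, yew, elm

The last element of post-order is the root; it splits in-order into left and right subtrees.
Root pear: left subtree has 10 nodes {kale, lily, fig, reed, daisy, fir, ash, bay, mint, hop}, right has 3 {yew, rose, elm}.
  Root reed: left subtree has 3 nodes {kale, lily, fig}, right has 6 {daisy, fir, ash, bay, mint, hop}.
    Root lily: left subtree has 1 node {kale}, right has 1 {fig}.
    Root hop: left subtree has 5 nodes {daisy, fir, ash, bay, mint}, right has 0 { }.
      Root fir: left subtree has 1 node {daisy}, right has 3 {ash, bay, mint}.
        Root ash: left subtree has 0 nodes { }, right has 2 {bay, mint}.
          Root mint: left subtree has 1 node {bay}, right has 0 { }.
  Root rose: left subtree has 1 node {yew}, right has 1 {elm}.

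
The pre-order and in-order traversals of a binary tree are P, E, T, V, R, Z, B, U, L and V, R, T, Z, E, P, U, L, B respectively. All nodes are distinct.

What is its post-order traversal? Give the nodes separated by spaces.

The first element of pre-order is the root; it splits in-order into left and right subtrees.
Root P: left subtree has 5 nodes {V, R, T, Z, E}, right has 3 {U, L, B}.
  Root E: left subtree has 4 nodes {V, R, T, Z}, right has 0 { }.
    Root T: left subtree has 2 nodes {V, R}, right has 1 {Z}.
      Root V: left subtree has 0 nodes { }, right has 1 {R}.
  Root B: left subtree has 2 nodes {U, L}, right has 0 { }.
    Root U: left subtree has 0 nodes { }, right has 1 {L}.

R V Z T E L U B P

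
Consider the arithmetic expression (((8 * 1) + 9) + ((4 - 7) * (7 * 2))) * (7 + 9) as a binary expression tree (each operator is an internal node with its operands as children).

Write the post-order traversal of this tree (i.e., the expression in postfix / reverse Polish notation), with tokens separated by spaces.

8 1 * 9 + 4 7 - 7 2 * * + 7 9 + *

Post-order on an expression tree gives postfix notation: for each operator, emit left operand, right operand, then the operator.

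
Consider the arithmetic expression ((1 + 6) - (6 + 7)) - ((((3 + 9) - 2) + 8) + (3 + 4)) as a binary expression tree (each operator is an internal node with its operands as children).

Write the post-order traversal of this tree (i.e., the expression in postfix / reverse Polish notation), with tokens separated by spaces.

1 6 + 6 7 + - 3 9 + 2 - 8 + 3 4 + + -

Post-order on an expression tree gives postfix notation: for each operator, emit left operand, right operand, then the operator.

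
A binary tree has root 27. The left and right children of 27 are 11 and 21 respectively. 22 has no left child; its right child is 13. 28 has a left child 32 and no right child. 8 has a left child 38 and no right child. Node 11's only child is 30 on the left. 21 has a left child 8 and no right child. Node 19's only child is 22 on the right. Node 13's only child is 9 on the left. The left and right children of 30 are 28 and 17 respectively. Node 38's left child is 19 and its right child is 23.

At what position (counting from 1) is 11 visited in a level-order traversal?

Level-order visits nodes level by level from the root, left to right within each level.
Level 0: 27
Level 1: 11, 21
Level 2: 30, 8
Level 3: 28, 17, 38
Level 4: 32, 19, 23
Level 5: 22
Level 6: 13
Level 7: 9
Full level-order sequence: 27, 11, 21, 30, 8, 28, 17, 38, 32, 19, 23, 22, 13, 9.

2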